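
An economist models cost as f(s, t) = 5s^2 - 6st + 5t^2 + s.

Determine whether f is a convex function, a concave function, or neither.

f is quadratic, so its Hessian is the constant matrix H = [[10, -6], [-6, 10]].
det(H) = 64, tr(H) = 20.
det(H) > 0 and tr(H) > 0, so H is positive definite everywhere: convex.

convex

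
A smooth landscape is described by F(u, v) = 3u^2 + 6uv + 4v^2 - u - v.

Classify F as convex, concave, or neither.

convex

F is quadratic, so its Hessian is the constant matrix H = [[6, 6], [6, 8]].
det(H) = 12, tr(H) = 14.
det(H) > 0 and tr(H) > 0, so H is positive definite everywhere: convex.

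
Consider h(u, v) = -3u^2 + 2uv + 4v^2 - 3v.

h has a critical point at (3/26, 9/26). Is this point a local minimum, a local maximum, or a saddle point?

The Hessian of h is constant: H = [[-6, 2], [2, 8]].
det(H) = (-6)·8 − 2² = -52.
Since det(H) < 0, H is indefinite and the critical point is a saddle point.

saddle point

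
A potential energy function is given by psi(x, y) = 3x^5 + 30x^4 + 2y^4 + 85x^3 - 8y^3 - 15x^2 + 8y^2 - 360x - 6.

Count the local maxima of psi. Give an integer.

2

psi separates as a function of x plus a function of y, so ∇psi=0 decouples.
∂psi/∂x = 15(x - 1)(x + 2)(x + 3)(x + 4) = 0 at x ∈ {-4, -3, -2, 1}; ∂psi/∂y = 8y(y - 2)(y - 1) = 0 at y ∈ {0, 1, 2}.
The Hessian is diagonal: diag(psi_xx, psi_yy). Second derivatives: psi_xx(-4)=-150, psi_xx(-3)=60, psi_xx(-2)=-90, psi_xx(1)=900; psi_yy(0)=16, psi_yy(1)=-8, psi_yy(2)=16.
Local maxima occur where both diagonal entries negative: (-4, 1), (-2, 1). Count: 2.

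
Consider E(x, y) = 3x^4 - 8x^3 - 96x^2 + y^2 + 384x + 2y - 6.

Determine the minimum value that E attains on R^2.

E(x,y) separates as P(x) + Q(y) − 6, so its minimum is min P + min Q − 6.
P'(x) = 12(x - 4)(x - 2)(x + 4) vanishes at x ∈ {-4, 2, 4}; Q'(y) = 2y + 2 vanishes at y ∈ {-1}.
Local minima of P (where P''>0): P(-4)=-1792, P(4)=256. Local minima of Q: Q(-1)=-1.
So the global minimum of E is P(-4) + Q(-1) − 6 = -1792 − 1 − 6 = -1799, attained at (-4, -1).

-1799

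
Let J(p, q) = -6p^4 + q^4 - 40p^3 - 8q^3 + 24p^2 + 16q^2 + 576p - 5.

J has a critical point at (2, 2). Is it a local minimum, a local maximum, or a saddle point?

local maximum

The mixed partial ∂²J/∂p∂q is 0, so the Hessian at any point is diag(J_pp, J_qq) = diag(24(-3p^2 - 10p + 2), 4(3q^2 - 12q + 8)).
At (2, 2): H = diag(-720, -16).
Both eigenvalues are negative, so H is negative definite: a local maximum.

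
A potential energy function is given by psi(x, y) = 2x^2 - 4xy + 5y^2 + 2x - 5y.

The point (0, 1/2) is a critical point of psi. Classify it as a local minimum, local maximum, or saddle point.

The Hessian of psi is constant: H = [[4, -4], [-4, 10]].
det(H) = 4·10 − (-4)² = 24.
det(H) > 0 and tr(H) = 14 > 0, so H is positive definite and the point is a local minimum.

local minimum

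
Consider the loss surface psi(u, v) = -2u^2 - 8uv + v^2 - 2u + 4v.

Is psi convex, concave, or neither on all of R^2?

psi is quadratic, so its Hessian is the constant matrix H = [[-4, -8], [-8, 2]].
det(H) = -72, tr(H) = -2.
det(H) < 0, so H is indefinite: neither convex nor concave.

neither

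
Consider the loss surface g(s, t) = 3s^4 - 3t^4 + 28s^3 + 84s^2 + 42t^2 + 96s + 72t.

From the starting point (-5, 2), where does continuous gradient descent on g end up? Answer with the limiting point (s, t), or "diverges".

g is separable, so gradient descent decouples: s follows -∂g/∂s, t follows -∂g/∂t.
∂g/∂s = 12(s + 1)(s + 2)(s + 4); at s=-5 this is -144, so s increases.
∂g/∂t = -12(t - 3)(t + 1)(t + 2); at t=2 this is 144, so t decreases.
s converges to its nearest critical value -4 (a local min of the s-part); t converges to -1. The iterate converges to (-4, -1).

(-4, -1)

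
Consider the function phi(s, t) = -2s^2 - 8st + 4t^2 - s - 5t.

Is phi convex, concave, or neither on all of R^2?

phi is quadratic, so its Hessian is the constant matrix H = [[-4, -8], [-8, 8]].
det(H) = -96, tr(H) = 4.
det(H) < 0, so H is indefinite: neither convex nor concave.

neither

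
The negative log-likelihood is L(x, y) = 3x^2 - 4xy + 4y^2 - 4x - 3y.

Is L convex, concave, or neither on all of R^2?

L is quadratic, so its Hessian is the constant matrix H = [[6, -4], [-4, 8]].
det(H) = 32, tr(H) = 14.
det(H) > 0 and tr(H) > 0, so H is positive definite everywhere: convex.

convex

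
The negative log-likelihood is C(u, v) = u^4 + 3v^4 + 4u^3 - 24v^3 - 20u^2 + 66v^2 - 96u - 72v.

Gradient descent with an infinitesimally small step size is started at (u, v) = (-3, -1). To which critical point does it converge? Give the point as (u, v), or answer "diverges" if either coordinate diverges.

(-4, 1)

C is separable, so gradient descent decouples: u follows -∂C/∂u, v follows -∂C/∂v.
∂C/∂u = 4(u - 3)(u + 2)(u + 4); at u=-3 this is 24, so u decreases.
∂C/∂v = 12(v - 3)(v - 2)(v - 1); at v=-1 this is -288, so v increases.
u converges to its nearest critical value -4 (a local min of the u-part); v converges to 1. The iterate converges to (-4, 1).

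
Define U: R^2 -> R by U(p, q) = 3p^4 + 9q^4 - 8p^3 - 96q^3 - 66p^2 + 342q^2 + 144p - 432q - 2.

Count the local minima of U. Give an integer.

4

U separates as a function of p plus a function of q, so ∇U=0 decouples.
∂U/∂p = 12(p - 4)(p - 1)(p + 3) = 0 at p ∈ {-3, 1, 4}; ∂U/∂q = 36(q - 4)(q - 3)(q - 1) = 0 at q ∈ {1, 3, 4}.
The Hessian is diagonal: diag(U_pp, U_qq). Second derivatives: U_pp(-3)=336, U_pp(1)=-144, U_pp(4)=252; U_qq(1)=216, U_qq(3)=-72, U_qq(4)=108.
Local minima occur where both diagonal entries positive: (-3, 1), (-3, 4), (4, 1), (4, 4). Count: 4.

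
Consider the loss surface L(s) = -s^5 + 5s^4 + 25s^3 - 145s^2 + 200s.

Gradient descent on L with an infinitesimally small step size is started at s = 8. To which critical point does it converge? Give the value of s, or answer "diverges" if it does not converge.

diverges

L'(s) = -5(s - 5)(s - 2)(s - 1)(s + 4), so L'(8) = -7560.
Gradient descent moves in the -L' direction, i.e. s is increasing.
There is no critical point above s=8, and L' keeps the same sign, so the iterate runs off to +∞.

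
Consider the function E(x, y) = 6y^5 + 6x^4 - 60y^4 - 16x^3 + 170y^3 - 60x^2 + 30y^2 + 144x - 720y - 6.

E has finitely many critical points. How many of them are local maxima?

E separates as a function of x plus a function of y, so ∇E=0 decouples.
∂E/∂x = 24(x - 3)(x - 1)(x + 2) = 0 at x ∈ {-2, 1, 3}; ∂E/∂y = 30(y - 4)(y - 3)(y - 2)(y + 1) = 0 at y ∈ {-1, 2, 3, 4}.
The Hessian is diagonal: diag(E_xx, E_yy). Second derivatives: E_xx(-2)=360, E_xx(1)=-144, E_xx(3)=240; E_yy(-1)=-1800, E_yy(2)=180, E_yy(3)=-120, E_yy(4)=300.
Local maxima occur where both diagonal entries negative: (1, -1), (1, 3). Count: 2.

2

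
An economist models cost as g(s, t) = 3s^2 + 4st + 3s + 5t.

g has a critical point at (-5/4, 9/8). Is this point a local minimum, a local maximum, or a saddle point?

The Hessian of g is constant: H = [[6, 4], [4, 0]].
det(H) = 6·0 − 4² = -16.
Since det(H) < 0, H is indefinite and the critical point is a saddle point.

saddle point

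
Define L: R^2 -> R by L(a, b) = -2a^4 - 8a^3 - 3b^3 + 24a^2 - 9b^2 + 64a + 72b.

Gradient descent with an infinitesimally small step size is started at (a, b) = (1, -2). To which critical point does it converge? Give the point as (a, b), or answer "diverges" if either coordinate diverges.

(-1, -4)

L is separable, so gradient descent decouples: a follows -∂L/∂a, b follows -∂L/∂b.
∂L/∂a = -8(a - 2)(a + 1)(a + 4); at a=1 this is 80, so a decreases.
∂L/∂b = -9(b - 2)(b + 4); at b=-2 this is 72, so b decreases.
a converges to its nearest critical value -1 (a local min of the a-part); b converges to -4. The iterate converges to (-1, -4).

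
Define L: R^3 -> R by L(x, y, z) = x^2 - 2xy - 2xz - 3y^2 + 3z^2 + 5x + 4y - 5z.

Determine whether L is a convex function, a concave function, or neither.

neither

L is quadratic, so its Hessian is the constant matrix H = [[2, -2, -2], [-2, -6, 0], [-2, 0, 6]].
Leading principal minors: 2, -16, -72.
Neither pattern holds ⇒ H is indefinite ⇒ neither convex nor concave.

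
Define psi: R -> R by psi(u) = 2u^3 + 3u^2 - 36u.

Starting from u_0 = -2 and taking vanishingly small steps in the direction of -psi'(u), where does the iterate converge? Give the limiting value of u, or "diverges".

psi'(u) = 6(u - 2)(u + 3), so psi'(-2) = -24.
Gradient descent moves in the -psi' direction, i.e. u is increasing.
The nearest critical point in that direction is u = 2, where psi'' = 30 > 0 (a local minimum). The iterate converges there.

2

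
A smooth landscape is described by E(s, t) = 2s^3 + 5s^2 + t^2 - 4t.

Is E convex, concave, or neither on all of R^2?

neither

The term 2s^3 is cubic, so the Hessian is not constant.
∂²E/∂s² = 12s + 10, which takes both signs as s varies (negative for sufficiently negative s). A diagonal entry of the Hessian changing sign means the Hessian is neither positive- nor negative-semidefinite on all of R^2.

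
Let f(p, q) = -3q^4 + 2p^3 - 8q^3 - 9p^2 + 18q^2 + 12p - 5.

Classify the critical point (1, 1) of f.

The mixed partial ∂²f/∂p∂q is 0, so the Hessian at any point is diag(f_pp, f_qq) = diag(6(2p - 3), 12(-3q^2 - 4q + 3)).
At (1, 1): H = diag(-6, -48).
Both eigenvalues are negative, so H is negative definite: a local maximum.

local maximum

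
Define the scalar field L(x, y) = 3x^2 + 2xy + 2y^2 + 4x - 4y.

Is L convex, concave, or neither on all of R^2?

L is quadratic, so its Hessian is the constant matrix H = [[6, 2], [2, 4]].
det(H) = 20, tr(H) = 10.
det(H) > 0 and tr(H) > 0, so H is positive definite everywhere: convex.

convex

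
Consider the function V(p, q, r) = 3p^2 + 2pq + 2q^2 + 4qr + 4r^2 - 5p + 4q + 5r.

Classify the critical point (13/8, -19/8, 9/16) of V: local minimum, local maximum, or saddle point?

local minimum

The Hessian is constant: H = [[6, 2, 0], [2, 4, 4], [0, 4, 8]].
Leading principal minors: Δ₁ = 6, Δ₂ = 20, Δ₃ = 64.
All leading minors are positive, so H is positive definite: a local minimum.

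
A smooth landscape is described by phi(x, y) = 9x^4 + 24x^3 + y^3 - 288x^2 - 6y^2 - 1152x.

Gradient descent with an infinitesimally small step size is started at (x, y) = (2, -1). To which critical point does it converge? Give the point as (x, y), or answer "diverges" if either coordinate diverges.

phi is separable, so gradient descent decouples: x follows -∂phi/∂x, y follows -∂phi/∂y.
∂phi/∂x = 36(x - 4)(x + 2)(x + 4); at x=2 this is -1728, so x increases.
∂phi/∂y = 3y(y - 4); at y=-1 this is 15, so y decreases.
The y-coordinate has no critical point in that direction and runs off to infinity.

diverges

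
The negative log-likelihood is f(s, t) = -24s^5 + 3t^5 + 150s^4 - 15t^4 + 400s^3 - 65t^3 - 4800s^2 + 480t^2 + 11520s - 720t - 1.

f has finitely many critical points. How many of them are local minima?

4

f separates as a function of s plus a function of t, so ∇f=0 decouples.
∂f/∂s = -120(s - 4)(s - 3)(s - 2)(s + 4) = 0 at s ∈ {-4, 2, 3, 4}; ∂f/∂t = 15(t - 4)(t - 3)(t - 1)(t + 4) = 0 at t ∈ {-4, 1, 3, 4}.
The Hessian is diagonal: diag(f_ss, f_tt). Second derivatives: f_ss(-4)=40320, f_ss(2)=-1440, f_ss(3)=840, f_ss(4)=-1920; f_tt(-4)=-4200, f_tt(1)=450, f_tt(3)=-210, f_tt(4)=360.
Local minima occur where both diagonal entries positive: (-4, 1), (-4, 4), (3, 1), (3, 4). Count: 4.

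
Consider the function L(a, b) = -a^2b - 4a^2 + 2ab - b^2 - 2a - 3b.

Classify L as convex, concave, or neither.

neither

The term -a^2b is cubic, so the Hessian is not constant.
∂²L/∂a² = -2b - 8, which takes both signs as b varies (negative for sufficiently large b). A diagonal entry of the Hessian changing sign means the Hessian is neither positive- nor negative-semidefinite on all of R^2.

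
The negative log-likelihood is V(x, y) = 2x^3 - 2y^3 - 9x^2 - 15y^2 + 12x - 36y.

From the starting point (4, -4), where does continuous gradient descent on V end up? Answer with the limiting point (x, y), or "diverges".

(2, -3)

V is separable, so gradient descent decouples: x follows -∂V/∂x, y follows -∂V/∂y.
∂V/∂x = 6(x - 2)(x - 1); at x=4 this is 36, so x decreases.
∂V/∂y = -6(y + 2)(y + 3); at y=-4 this is -12, so y increases.
x converges to its nearest critical value 2 (a local min of the x-part); y converges to -3. The iterate converges to (2, -3).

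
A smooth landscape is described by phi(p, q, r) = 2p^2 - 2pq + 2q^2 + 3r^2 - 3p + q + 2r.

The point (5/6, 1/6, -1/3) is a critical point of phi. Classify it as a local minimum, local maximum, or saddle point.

The Hessian is constant: H = [[4, -2, 0], [-2, 4, 0], [0, 0, 6]].
Leading principal minors: Δ₁ = 4, Δ₂ = 12, Δ₃ = 72.
All leading minors are positive, so H is positive definite: a local minimum.

local minimum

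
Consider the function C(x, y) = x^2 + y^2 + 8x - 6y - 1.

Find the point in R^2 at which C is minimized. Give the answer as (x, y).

(-4, 3)

C(x,y) separates as P(x) + Q(y) − 1, so its minimum is min P + min Q − 1.
P'(x) = 2x + 8 vanishes at x ∈ {-4}; Q'(y) = 2y - 6 vanishes at y ∈ {3}.
Local minima of P (where P''>0): P(-4)=-16. Local minima of Q: Q(3)=-9.
So the global minimum of C is P(-4) + Q(3) − 1 = -16 − 9 − 1 = -26, attained at (-4, 3).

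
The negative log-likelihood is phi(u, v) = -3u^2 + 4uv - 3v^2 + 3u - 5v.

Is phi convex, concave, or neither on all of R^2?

phi is quadratic, so its Hessian is the constant matrix H = [[-6, 4], [4, -6]].
det(H) = 20, tr(H) = -12.
det(H) > 0 and tr(H) < 0, so H is negative definite everywhere: concave.

concave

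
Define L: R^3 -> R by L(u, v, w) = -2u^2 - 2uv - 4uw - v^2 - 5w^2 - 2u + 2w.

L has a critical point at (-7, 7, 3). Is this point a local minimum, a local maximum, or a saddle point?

The Hessian is constant: H = [[-4, -2, -4], [-2, -2, 0], [-4, 0, -10]].
Leading principal minors: Δ₁ = -4, Δ₂ = 4, Δ₃ = -8.
The minors alternate sign starting negative (−, +, −), so H is negative definite: a local maximum.

local maximum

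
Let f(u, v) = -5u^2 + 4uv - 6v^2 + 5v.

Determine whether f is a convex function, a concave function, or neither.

concave

f is quadratic, so its Hessian is the constant matrix H = [[-10, 4], [4, -12]].
det(H) = 104, tr(H) = -22.
det(H) > 0 and tr(H) < 0, so H is negative definite everywhere: concave.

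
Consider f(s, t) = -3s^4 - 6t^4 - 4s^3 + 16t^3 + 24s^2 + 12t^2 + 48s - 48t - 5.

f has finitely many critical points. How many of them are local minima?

f separates as a function of s plus a function of t, so ∇f=0 decouples.
∂f/∂s = -12(s - 2)(s + 1)(s + 2) = 0 at s ∈ {-2, -1, 2}; ∂f/∂t = -24(t - 2)(t - 1)(t + 1) = 0 at t ∈ {-1, 1, 2}.
The Hessian is diagonal: diag(f_ss, f_tt). Second derivatives: f_ss(-2)=-48, f_ss(-1)=36, f_ss(2)=-144; f_tt(-1)=-144, f_tt(1)=48, f_tt(2)=-72.
Local minima occur where both diagonal entries positive: (-1, 1). Count: 1.

1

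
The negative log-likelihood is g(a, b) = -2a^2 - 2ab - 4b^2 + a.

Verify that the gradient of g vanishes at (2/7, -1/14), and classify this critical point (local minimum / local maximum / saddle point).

∇g = (-4a - 2b + 1, -2a - 8b); substituting (2/7, -1/14) gives ∇g = (0, 0), so (2/7, -1/14) is indeed a critical point.
The Hessian of g is constant: H = [[-4, -2], [-2, -8]].
det(H) = (-4)·(-8) − (-2)² = 28.
det(H) > 0 and tr(H) = -12 < 0, so H is negative definite and the point is a local maximum.

local maximum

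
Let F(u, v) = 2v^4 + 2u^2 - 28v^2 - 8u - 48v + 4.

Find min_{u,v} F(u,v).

-238

F(u,v) separates as P(u) + Q(v) + 4, so its minimum is min P + min Q + 4.
P'(u) = 4u - 8 vanishes at u ∈ {2}; Q'(v) = 8(v - 3)(v + 1)(v + 2) vanishes at v ∈ {-2, -1, 3}.
Local minima of P (where P''>0): P(2)=-8. Local minima of Q: Q(-2)=16, Q(3)=-234.
So the global minimum of F is P(2) + Q(3) + 4 = -8 − 234 + 4 = -238, attained at (2, 3).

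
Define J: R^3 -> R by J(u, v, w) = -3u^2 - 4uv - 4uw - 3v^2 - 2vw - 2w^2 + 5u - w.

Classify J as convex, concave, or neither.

J is quadratic, so its Hessian is the constant matrix H = [[-6, -4, -4], [-4, -6, -2], [-4, -2, -4]].
Leading principal minors: -6, 20, -24.
Signs alternate −, +, − ⇒ H ≺ 0 ⇒ concave.

concave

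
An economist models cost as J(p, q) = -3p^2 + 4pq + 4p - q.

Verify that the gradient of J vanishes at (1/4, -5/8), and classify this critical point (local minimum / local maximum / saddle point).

∇J = (-6p + 4q + 4, 4p - 1); substituting (1/4, -5/8) gives ∇J = (0, 0), so (1/4, -5/8) is indeed a critical point.
The Hessian of J is constant: H = [[-6, 4], [4, 0]].
det(H) = (-6)·0 − 4² = -16.
Since det(H) < 0, H is indefinite and the critical point is a saddle point.

saddle point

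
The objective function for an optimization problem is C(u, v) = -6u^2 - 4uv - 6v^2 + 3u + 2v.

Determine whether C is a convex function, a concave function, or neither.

C is quadratic, so its Hessian is the constant matrix H = [[-12, -4], [-4, -12]].
det(H) = 128, tr(H) = -24.
det(H) > 0 and tr(H) < 0, so H is negative definite everywhere: concave.

concave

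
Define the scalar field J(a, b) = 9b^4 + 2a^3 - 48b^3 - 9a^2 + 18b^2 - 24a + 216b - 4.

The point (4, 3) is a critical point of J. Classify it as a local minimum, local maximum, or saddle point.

local minimum

The mixed partial ∂²J/∂a∂b is 0, so the Hessian at any point is diag(J_aa, J_bb) = diag(6(2a - 3), 36(3b^2 - 8b + 1)).
At (4, 3): H = diag(30, 144).
Both eigenvalues are positive, so H is positive definite: a local minimum.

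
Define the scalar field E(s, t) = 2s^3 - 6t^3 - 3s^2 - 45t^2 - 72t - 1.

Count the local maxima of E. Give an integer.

1

E separates as a function of s plus a function of t, so ∇E=0 decouples.
∂E/∂s = 6s(s - 1) = 0 at s ∈ {0, 1}; ∂E/∂t = -18(t + 1)(t + 4) = 0 at t ∈ {-4, -1}.
The Hessian is diagonal: diag(E_ss, E_tt). Second derivatives: E_ss(0)=-6, E_ss(1)=6; E_tt(-4)=54, E_tt(-1)=-54.
Local maxima occur where both diagonal entries negative: (0, -1). Count: 1.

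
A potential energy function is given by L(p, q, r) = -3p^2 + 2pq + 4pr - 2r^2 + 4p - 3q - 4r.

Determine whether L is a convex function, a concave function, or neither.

neither

L is quadratic, so its Hessian is the constant matrix H = [[-6, 2, 4], [2, 0, 0], [4, 0, -4]].
Leading principal minors: -6, -4, 16.
Neither pattern holds ⇒ H is indefinite ⇒ neither convex nor concave.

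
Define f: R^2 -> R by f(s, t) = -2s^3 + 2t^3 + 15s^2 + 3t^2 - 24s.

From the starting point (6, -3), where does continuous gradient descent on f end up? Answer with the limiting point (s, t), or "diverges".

diverges

f is separable, so gradient descent decouples: s follows -∂f/∂s, t follows -∂f/∂t.
∂f/∂s = -6(s - 4)(s - 1); at s=6 this is -60, so s increases.
∂f/∂t = 6t(t + 1); at t=-3 this is 36, so t decreases.
The s-coordinate has no critical point in that direction and runs off to infinity.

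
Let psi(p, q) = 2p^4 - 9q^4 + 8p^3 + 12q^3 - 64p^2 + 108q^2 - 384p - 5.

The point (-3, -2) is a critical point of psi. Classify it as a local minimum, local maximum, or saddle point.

local maximum

The mixed partial ∂²psi/∂p∂q is 0, so the Hessian at any point is diag(psi_pp, psi_qq) = diag(8(3p^2 + 6p - 16), 36(-3q^2 + 2q + 6)).
At (-3, -2): H = diag(-56, -360).
Both eigenvalues are negative, so H is negative definite: a local maximum.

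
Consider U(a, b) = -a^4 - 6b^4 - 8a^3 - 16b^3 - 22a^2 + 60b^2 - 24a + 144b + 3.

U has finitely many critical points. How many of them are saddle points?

4

U separates as a function of a plus a function of b, so ∇U=0 decouples.
∂U/∂a = -4(a + 1)(a + 2)(a + 3) = 0 at a ∈ {-3, -2, -1}; ∂U/∂b = -24(b - 2)(b + 1)(b + 3) = 0 at b ∈ {-3, -1, 2}.
The Hessian is diagonal: diag(U_aa, U_bb). Second derivatives: U_aa(-3)=-8, U_aa(-2)=4, U_aa(-1)=-8; U_bb(-3)=-240, U_bb(-1)=144, U_bb(2)=-360.
Saddle points occur where the two diagonal entries have opposite signs: (-3, -1), (-2, -3), (-2, 2), (-1, -1). Count: 4.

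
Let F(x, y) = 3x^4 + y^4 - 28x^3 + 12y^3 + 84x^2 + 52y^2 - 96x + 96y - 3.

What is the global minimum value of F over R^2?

-131

F(x,y) separates as P(x) + Q(y) − 3, so its minimum is min P + min Q − 3.
P'(x) = 12(x - 4)(x - 2)(x - 1) vanishes at x ∈ {1, 2, 4}; Q'(y) = 4(y + 2)(y + 3)(y + 4) vanishes at y ∈ {-4, -3, -2}.
Local minima of P (where P''>0): P(1)=-37, P(4)=-64. Local minima of Q: Q(-4)=-64, Q(-2)=-64.
So the global minimum of F is P(4) + Q(-4) − 3 = -64 − 64 − 3 = -131, attained at (4, -4).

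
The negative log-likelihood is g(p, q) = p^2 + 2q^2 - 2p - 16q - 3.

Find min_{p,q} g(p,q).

g(p,q) separates as A(p) + B(q) − 3, so its minimum is min A + min B − 3.
A'(p) = 2p - 2 vanishes at p ∈ {1}; B'(q) = 4q - 16 vanishes at q ∈ {4}.
Local minima of A (where A''>0): A(1)=-1. Local minima of B: B(4)=-32.
So the global minimum of g is A(1) + B(4) − 3 = -1 − 32 − 3 = -36, attained at (1, 4).

-36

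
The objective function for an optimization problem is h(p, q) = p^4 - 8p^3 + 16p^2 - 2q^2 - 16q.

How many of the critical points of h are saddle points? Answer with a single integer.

h separates as a function of p plus a function of q, so ∇h=0 decouples.
∂h/∂p = 4p(p - 4)(p - 2) = 0 at p ∈ {0, 2, 4}; ∂h/∂q = -4(q + 4) = 0 at q ∈ {-4}.
The Hessian is diagonal: diag(h_pp, h_qq). Second derivatives: h_pp(0)=32, h_pp(2)=-16, h_pp(4)=32; h_qq(-4)=-4.
Saddle points occur where the two diagonal entries have opposite signs: (0, -4), (4, -4). Count: 2.

2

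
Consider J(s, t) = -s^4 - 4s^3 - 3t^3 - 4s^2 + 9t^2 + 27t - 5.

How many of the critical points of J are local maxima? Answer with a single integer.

2

J separates as a function of s plus a function of t, so ∇J=0 decouples.
∂J/∂s = -4s(s + 1)(s + 2) = 0 at s ∈ {-2, -1, 0}; ∂J/∂t = -9(t - 3)(t + 1) = 0 at t ∈ {-1, 3}.
The Hessian is diagonal: diag(J_ss, J_tt). Second derivatives: J_ss(-2)=-8, J_ss(-1)=4, J_ss(0)=-8; J_tt(-1)=36, J_tt(3)=-36.
Local maxima occur where both diagonal entries negative: (-2, 3), (0, 3). Count: 2.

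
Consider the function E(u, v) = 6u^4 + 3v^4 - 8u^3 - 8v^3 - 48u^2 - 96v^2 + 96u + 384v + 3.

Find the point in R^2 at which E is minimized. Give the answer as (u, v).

(-2, -4)

E(u,v) separates as P(u) + Q(v) + 3, so its minimum is min P + min Q + 3.
P'(u) = 24(u - 2)(u - 1)(u + 2) vanishes at u ∈ {-2, 1, 2}; Q'(v) = 12(v - 4)(v - 2)(v + 4) vanishes at v ∈ {-4, 2, 4}.
Local minima of P (where P''>0): P(-2)=-224, P(2)=32. Local minima of Q: Q(-4)=-1792, Q(4)=256.
So the global minimum of E is P(-2) + Q(-4) + 3 = -224 − 1792 + 3 = -2013, attained at (-2, -4).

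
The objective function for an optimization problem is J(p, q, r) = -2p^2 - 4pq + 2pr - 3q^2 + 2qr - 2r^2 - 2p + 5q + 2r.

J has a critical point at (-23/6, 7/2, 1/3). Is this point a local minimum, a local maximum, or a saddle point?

local maximum

The Hessian is constant: H = [[-4, -4, 2], [-4, -6, 2], [2, 2, -4]].
Leading principal minors: Δ₁ = -4, Δ₂ = 8, Δ₃ = -24.
The minors alternate sign starting negative (−, +, −), so H is negative definite: a local maximum.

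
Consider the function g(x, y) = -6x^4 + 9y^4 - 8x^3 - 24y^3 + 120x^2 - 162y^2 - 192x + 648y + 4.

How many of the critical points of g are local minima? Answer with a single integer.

2

g separates as a function of x plus a function of y, so ∇g=0 decouples.
∂g/∂x = -24(x - 2)(x - 1)(x + 4) = 0 at x ∈ {-4, 1, 2}; ∂g/∂y = 36(y - 3)(y - 2)(y + 3) = 0 at y ∈ {-3, 2, 3}.
The Hessian is diagonal: diag(g_xx, g_yy). Second derivatives: g_xx(-4)=-720, g_xx(1)=120, g_xx(2)=-144; g_yy(-3)=1080, g_yy(2)=-180, g_yy(3)=216.
Local minima occur where both diagonal entries positive: (1, -3), (1, 3). Count: 2.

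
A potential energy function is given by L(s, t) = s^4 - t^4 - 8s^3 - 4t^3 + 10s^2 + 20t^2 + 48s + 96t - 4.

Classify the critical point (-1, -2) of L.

local minimum

The mixed partial ∂²L/∂s∂t is 0, so the Hessian at any point is diag(L_ss, L_tt) = diag(4(3s^2 - 12s + 5), 4(-3t^2 - 6t + 10)).
At (-1, -2): H = diag(80, 40).
Both eigenvalues are positive, so H is positive definite: a local minimum.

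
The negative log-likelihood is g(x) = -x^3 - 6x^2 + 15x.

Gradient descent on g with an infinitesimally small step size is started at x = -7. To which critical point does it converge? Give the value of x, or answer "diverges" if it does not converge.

-5

g'(x) = -3(x - 1)(x + 5), so g'(-7) = -48.
Gradient descent moves in the -g' direction, i.e. x is increasing.
The nearest critical point in that direction is x = -5, where g'' = 18 > 0 (a local minimum). The iterate converges there.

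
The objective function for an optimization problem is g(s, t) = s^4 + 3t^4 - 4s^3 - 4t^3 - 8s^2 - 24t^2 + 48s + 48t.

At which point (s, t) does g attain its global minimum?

(-2, -2)

g(s,t) separates as P(s) + Q(t), so its minimum is min P + min Q.
P'(s) = 4(s - 3)(s - 2)(s + 2) vanishes at s ∈ {-2, 2, 3}; Q'(t) = 12(t - 2)(t - 1)(t + 2) vanishes at t ∈ {-2, 1, 2}.
Local minima of P (where P''>0): P(-2)=-80, P(3)=45. Local minima of Q: Q(-2)=-112, Q(2)=16.
So the global minimum of g is P(-2) + Q(-2) = -80 − 112 = -192, attained at (-2, -2).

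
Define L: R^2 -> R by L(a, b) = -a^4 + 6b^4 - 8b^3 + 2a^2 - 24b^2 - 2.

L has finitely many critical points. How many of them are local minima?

2

L separates as a function of a plus a function of b, so ∇L=0 decouples.
∂L/∂a = -4a(a - 1)(a + 1) = 0 at a ∈ {-1, 0, 1}; ∂L/∂b = 24b(b - 2)(b + 1) = 0 at b ∈ {-1, 0, 2}.
The Hessian is diagonal: diag(L_aa, L_bb). Second derivatives: L_aa(-1)=-8, L_aa(0)=4, L_aa(1)=-8; L_bb(-1)=72, L_bb(0)=-48, L_bb(2)=144.
Local minima occur where both diagonal entries positive: (0, -1), (0, 2). Count: 2.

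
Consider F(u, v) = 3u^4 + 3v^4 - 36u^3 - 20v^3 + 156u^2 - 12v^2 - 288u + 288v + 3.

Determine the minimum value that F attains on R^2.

-605

F(u,v) separates as P(u) + Q(v) + 3, so its minimum is min P + min Q + 3.
P'(u) = 12(u - 4)(u - 3)(u - 2) vanishes at u ∈ {2, 3, 4}; Q'(v) = 12(v - 4)(v - 3)(v + 2) vanishes at v ∈ {-2, 3, 4}.
Local minima of P (where P''>0): P(2)=-192, P(4)=-192. Local minima of Q: Q(-2)=-416, Q(4)=448.
So the global minimum of F is P(2) + Q(-2) + 3 = -192 − 416 + 3 = -605, attained at (2, -2).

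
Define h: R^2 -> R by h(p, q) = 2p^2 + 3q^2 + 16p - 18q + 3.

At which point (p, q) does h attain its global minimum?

h(p,q) separates as A(p) + B(q) + 3, so its minimum is min A + min B + 3.
A'(p) = 4p + 16 vanishes at p ∈ {-4}; B'(q) = 6q - 18 vanishes at q ∈ {3}.
Local minima of A (where A''>0): A(-4)=-32. Local minima of B: B(3)=-27.
So the global minimum of h is A(-4) + B(3) + 3 = -32 − 27 + 3 = -56, attained at (-4, 3).

(-4, 3)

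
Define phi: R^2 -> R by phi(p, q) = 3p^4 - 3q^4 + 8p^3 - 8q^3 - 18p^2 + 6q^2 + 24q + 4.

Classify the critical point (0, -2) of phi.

local maximum

The mixed partial ∂²phi/∂p∂q is 0, so the Hessian at any point is diag(phi_pp, phi_qq) = diag(12(3p^2 + 4p - 3), 12(-3q^2 - 4q + 1)).
At (0, -2): H = diag(-36, -36).
Both eigenvalues are negative, so H is negative definite: a local maximum.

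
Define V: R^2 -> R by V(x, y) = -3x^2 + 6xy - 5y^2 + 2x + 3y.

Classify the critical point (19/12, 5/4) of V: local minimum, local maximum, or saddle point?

The Hessian of V is constant: H = [[-6, 6], [6, -10]].
det(H) = (-6)·(-10) − 6² = 24.
det(H) > 0 and tr(H) = -16 < 0, so H is negative definite and the point is a local maximum.

local maximum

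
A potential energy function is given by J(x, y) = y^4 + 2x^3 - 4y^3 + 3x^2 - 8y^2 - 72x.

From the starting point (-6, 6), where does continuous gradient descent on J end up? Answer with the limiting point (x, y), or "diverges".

diverges

J is separable, so gradient descent decouples: x follows -∂J/∂x, y follows -∂J/∂y.
∂J/∂x = 6(x - 3)(x + 4); at x=-6 this is 108, so x decreases.
∂J/∂y = 4y(y - 4)(y + 1); at y=6 this is 336, so y decreases.
The x-coordinate has no critical point in that direction and runs off to infinity.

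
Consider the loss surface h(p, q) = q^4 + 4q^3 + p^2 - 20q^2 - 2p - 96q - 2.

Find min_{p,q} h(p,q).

-282

h(p,q) separates as A(p) + B(q) − 2, so its minimum is min A + min B − 2.
A'(p) = 2p - 2 vanishes at p ∈ {1}; B'(q) = 4(q - 3)(q + 2)(q + 4) vanishes at q ∈ {-4, -2, 3}.
Local minima of A (where A''>0): A(1)=-1. Local minima of B: B(-4)=64, B(3)=-279.
So the global minimum of h is A(1) + B(3) − 2 = -1 − 279 − 2 = -282, attained at (1, 3).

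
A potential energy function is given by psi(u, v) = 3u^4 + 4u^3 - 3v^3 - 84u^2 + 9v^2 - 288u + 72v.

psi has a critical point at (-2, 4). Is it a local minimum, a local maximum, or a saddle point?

The mixed partial ∂²psi/∂u∂v is 0, so the Hessian at any point is diag(psi_uu, psi_vv) = diag(12(3u^2 + 2u - 14), 18(-v + 1)).
At (-2, 4): H = diag(-72, -54).
Both eigenvalues are negative, so H is negative definite: a local maximum.

local maximum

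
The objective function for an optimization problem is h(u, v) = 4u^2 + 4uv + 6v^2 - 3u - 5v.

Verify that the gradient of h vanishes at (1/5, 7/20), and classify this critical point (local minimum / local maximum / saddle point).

local minimum

∇h = (8u + 4v - 3, 4u + 12v - 5); substituting (1/5, 7/20) gives ∇h = (0, 0), so (1/5, 7/20) is indeed a critical point.
The Hessian of h is constant: H = [[8, 4], [4, 12]].
det(H) = 8·12 − 4² = 80.
det(H) > 0 and tr(H) = 20 > 0, so H is positive definite and the point is a local minimum.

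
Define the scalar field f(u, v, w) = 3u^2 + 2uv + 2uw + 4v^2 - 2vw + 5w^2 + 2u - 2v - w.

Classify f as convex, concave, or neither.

f is quadratic, so its Hessian is the constant matrix H = [[6, 2, 2], [2, 8, -2], [2, -2, 10]].
Leading principal minors: 6, 44, 368.
All positive ⇒ H ≻ 0 ⇒ convex.

convex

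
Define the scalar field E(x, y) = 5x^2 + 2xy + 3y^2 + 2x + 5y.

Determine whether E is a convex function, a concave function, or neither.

E is quadratic, so its Hessian is the constant matrix H = [[10, 2], [2, 6]].
det(H) = 56, tr(H) = 16.
det(H) > 0 and tr(H) > 0, so H is positive definite everywhere: convex.

convex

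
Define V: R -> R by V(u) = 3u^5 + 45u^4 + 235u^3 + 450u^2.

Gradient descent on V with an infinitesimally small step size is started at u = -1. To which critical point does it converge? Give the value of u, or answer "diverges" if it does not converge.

V'(u) = 15u(u + 3)(u + 4)(u + 5), so V'(-1) = -360.
Gradient descent moves in the -V' direction, i.e. u is increasing.
The nearest critical point in that direction is u = 0, where V'' = 900 > 0 (a local minimum). The iterate converges there.

0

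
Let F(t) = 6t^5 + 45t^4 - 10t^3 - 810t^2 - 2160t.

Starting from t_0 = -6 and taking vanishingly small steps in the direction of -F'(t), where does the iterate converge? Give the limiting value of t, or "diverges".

diverges

F'(t) = 30(t - 3)(t + 2)(t + 3)(t + 4), so F'(-6) = 6480.
Gradient descent moves in the -F' direction, i.e. t is decreasing.
There is no critical point below t=-6, and F' keeps the same sign, so the iterate runs off to −∞.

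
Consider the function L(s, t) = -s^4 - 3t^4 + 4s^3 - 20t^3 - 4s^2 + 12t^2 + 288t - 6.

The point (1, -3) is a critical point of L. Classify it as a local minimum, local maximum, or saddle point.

local minimum

The mixed partial ∂²L/∂s∂t is 0, so the Hessian at any point is diag(L_ss, L_tt) = diag(4(-3s^2 + 6s - 2), 12(-3t^2 - 10t + 2)).
At (1, -3): H = diag(4, 60).
Both eigenvalues are positive, so H is positive definite: a local minimum.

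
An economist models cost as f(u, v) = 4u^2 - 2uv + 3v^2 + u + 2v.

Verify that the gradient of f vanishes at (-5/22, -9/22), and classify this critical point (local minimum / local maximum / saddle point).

∇f = (8u - 2v + 1, -2u + 6v + 2); substituting (-5/22, -9/22) gives ∇f = (0, 0), so (-5/22, -9/22) is indeed a critical point.
The Hessian of f is constant: H = [[8, -2], [-2, 6]].
det(H) = 8·6 − (-2)² = 44.
det(H) > 0 and tr(H) = 14 > 0, so H is positive definite and the point is a local minimum.

local minimum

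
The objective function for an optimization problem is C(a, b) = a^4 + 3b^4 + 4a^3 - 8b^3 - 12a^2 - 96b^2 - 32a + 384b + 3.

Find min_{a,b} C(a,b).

-1853

C(a,b) separates as P(a) + Q(b) + 3, so its minimum is min P + min Q + 3.
P'(a) = 4(a - 2)(a + 1)(a + 4) vanishes at a ∈ {-4, -1, 2}; Q'(b) = 12(b - 4)(b - 2)(b + 4) vanishes at b ∈ {-4, 2, 4}.
Local minima of P (where P''>0): P(-4)=-64, P(2)=-64. Local minima of Q: Q(-4)=-1792, Q(4)=256.
So the global minimum of C is P(-4) + Q(-4) + 3 = -64 − 1792 + 3 = -1853, attained at (-4, -4).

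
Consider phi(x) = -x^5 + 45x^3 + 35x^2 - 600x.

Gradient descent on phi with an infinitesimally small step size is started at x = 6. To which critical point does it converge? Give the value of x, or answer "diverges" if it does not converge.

diverges

phi'(x) = -5(x - 5)(x - 2)(x + 3)(x + 4), so phi'(6) = -1800.
Gradient descent moves in the -phi' direction, i.e. x is increasing.
There is no critical point above x=6, and phi' keeps the same sign, so the iterate runs off to +∞.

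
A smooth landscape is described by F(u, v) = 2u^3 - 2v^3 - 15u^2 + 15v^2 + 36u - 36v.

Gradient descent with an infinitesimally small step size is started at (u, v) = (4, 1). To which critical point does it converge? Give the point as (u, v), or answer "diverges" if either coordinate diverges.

F is separable, so gradient descent decouples: u follows -∂F/∂u, v follows -∂F/∂v.
∂F/∂u = 6(u - 3)(u - 2); at u=4 this is 12, so u decreases.
∂F/∂v = -6(v - 3)(v - 2); at v=1 this is -12, so v increases.
u converges to its nearest critical value 3 (a local min of the u-part); v converges to 2. The iterate converges to (3, 2).

(3, 2)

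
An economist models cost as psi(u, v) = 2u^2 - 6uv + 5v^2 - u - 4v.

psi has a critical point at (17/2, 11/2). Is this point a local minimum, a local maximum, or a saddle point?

local minimum

The Hessian of psi is constant: H = [[4, -6], [-6, 10]].
det(H) = 4·10 − (-6)² = 4.
det(H) > 0 and tr(H) = 14 > 0, so H is positive definite and the point is a local minimum.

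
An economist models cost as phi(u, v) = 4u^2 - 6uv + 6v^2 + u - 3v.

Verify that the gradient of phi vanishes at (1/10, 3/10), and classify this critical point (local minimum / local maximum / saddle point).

local minimum

∇phi = (8u - 6v + 1, -6u + 12v - 3); substituting (1/10, 3/10) gives ∇phi = (0, 0), so (1/10, 3/10) is indeed a critical point.
The Hessian of phi is constant: H = [[8, -6], [-6, 12]].
det(H) = 8·12 − (-6)² = 60.
det(H) > 0 and tr(H) = 20 > 0, so H is positive definite and the point is a local minimum.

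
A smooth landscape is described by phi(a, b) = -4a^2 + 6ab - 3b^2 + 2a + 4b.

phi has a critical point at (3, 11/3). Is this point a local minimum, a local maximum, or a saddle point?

local maximum

The Hessian of phi is constant: H = [[-8, 6], [6, -6]].
det(H) = (-8)·(-6) − 6² = 12.
det(H) > 0 and tr(H) = -14 < 0, so H is negative definite and the point is a local maximum.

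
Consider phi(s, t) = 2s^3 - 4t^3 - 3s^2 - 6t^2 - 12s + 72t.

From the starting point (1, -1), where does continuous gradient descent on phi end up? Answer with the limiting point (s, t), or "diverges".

phi is separable, so gradient descent decouples: s follows -∂phi/∂s, t follows -∂phi/∂t.
∂phi/∂s = 6(s - 2)(s + 1); at s=1 this is -12, so s increases.
∂phi/∂t = -12(t - 2)(t + 3); at t=-1 this is 72, so t decreases.
s converges to its nearest critical value 2 (a local min of the s-part); t converges to -3. The iterate converges to (2, -3).

(2, -3)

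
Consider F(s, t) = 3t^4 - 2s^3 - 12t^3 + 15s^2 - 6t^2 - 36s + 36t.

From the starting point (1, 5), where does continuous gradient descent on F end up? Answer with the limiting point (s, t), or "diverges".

F is separable, so gradient descent decouples: s follows -∂F/∂s, t follows -∂F/∂t.
∂F/∂s = -6(s - 3)(s - 2); at s=1 this is -12, so s increases.
∂F/∂t = 12(t - 3)(t - 1)(t + 1); at t=5 this is 576, so t decreases.
s converges to its nearest critical value 2 (a local min of the s-part); t converges to 3. The iterate converges to (2, 3).

(2, 3)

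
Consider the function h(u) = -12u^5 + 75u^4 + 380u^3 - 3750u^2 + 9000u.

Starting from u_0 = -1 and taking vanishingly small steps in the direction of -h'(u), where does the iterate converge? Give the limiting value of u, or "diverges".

h'(u) = -60(u - 5)(u - 3)(u - 2)(u + 5), so h'(-1) = 17280.
Gradient descent moves in the -h' direction, i.e. u is decreasing.
The nearest critical point in that direction is u = -5, where h'' = 33600 > 0 (a local minimum). The iterate converges there.

-5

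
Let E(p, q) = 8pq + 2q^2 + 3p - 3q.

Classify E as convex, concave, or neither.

E is quadratic, so its Hessian is the constant matrix H = [[0, 8], [8, 4]].
det(H) = -64, tr(H) = 4.
det(H) < 0, so H is indefinite: neither convex nor concave.

neither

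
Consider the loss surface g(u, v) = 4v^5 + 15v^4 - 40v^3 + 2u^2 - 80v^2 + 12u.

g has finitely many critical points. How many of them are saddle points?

g separates as a function of u plus a function of v, so ∇g=0 decouples.
∂g/∂u = 4(u + 3) = 0 at u ∈ {-3}; ∂g/∂v = 20v(v - 2)(v + 1)(v + 4) = 0 at v ∈ {-4, -1, 0, 2}.
The Hessian is diagonal: diag(g_uu, g_vv). Second derivatives: g_uu(-3)=4; g_vv(-4)=-1440, g_vv(-1)=180, g_vv(0)=-160, g_vv(2)=720.
Saddle points occur where the two diagonal entries have opposite signs: (-3, -4), (-3, 0). Count: 2.

2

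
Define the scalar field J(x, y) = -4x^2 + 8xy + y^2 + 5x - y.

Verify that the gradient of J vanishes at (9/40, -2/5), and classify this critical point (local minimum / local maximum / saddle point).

∇J = (-8x + 8y + 5, 8x + 2y - 1); substituting (9/40, -2/5) gives ∇J = (0, 0), so (9/40, -2/5) is indeed a critical point.
The Hessian of J is constant: H = [[-8, 8], [8, 2]].
det(H) = (-8)·2 − 8² = -80.
Since det(H) < 0, H is indefinite and the critical point is a saddle point.

saddle point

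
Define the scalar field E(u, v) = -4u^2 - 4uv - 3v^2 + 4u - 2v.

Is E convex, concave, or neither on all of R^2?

E is quadratic, so its Hessian is the constant matrix H = [[-8, -4], [-4, -6]].
det(H) = 32, tr(H) = -14.
det(H) > 0 and tr(H) < 0, so H is negative definite everywhere: concave.

concave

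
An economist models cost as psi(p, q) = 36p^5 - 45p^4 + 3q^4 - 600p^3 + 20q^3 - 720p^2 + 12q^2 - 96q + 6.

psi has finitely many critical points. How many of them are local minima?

psi separates as a function of p plus a function of q, so ∇psi=0 decouples.
∂psi/∂p = 180p(p - 4)(p + 1)(p + 2) = 0 at p ∈ {-2, -1, 0, 4}; ∂psi/∂q = 12(q - 1)(q + 2)(q + 4) = 0 at q ∈ {-4, -2, 1}.
The Hessian is diagonal: diag(psi_pp, psi_qq). Second derivatives: psi_pp(-2)=-2160, psi_pp(-1)=900, psi_pp(0)=-1440, psi_pp(4)=21600; psi_qq(-4)=120, psi_qq(-2)=-72, psi_qq(1)=180.
Local minima occur where both diagonal entries positive: (-1, -4), (-1, 1), (4, -4), (4, 1). Count: 4.

4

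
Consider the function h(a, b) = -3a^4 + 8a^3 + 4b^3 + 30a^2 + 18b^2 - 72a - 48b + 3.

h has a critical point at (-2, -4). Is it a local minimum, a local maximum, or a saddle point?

local maximum

The mixed partial ∂²h/∂a∂b is 0, so the Hessian at any point is diag(h_aa, h_bb) = diag(12(-3a^2 + 4a + 5), 12(2b + 3)).
At (-2, -4): H = diag(-180, -60).
Both eigenvalues are negative, so H is negative definite: a local maximum.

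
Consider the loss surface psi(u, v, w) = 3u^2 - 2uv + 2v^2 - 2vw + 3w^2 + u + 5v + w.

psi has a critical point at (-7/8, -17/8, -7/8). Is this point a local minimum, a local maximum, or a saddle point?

The Hessian is constant: H = [[6, -2, 0], [-2, 4, -2], [0, -2, 6]].
Leading principal minors: Δ₁ = 6, Δ₂ = 20, Δ₃ = 96.
All leading minors are positive, so H is positive definite: a local minimum.

local minimum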